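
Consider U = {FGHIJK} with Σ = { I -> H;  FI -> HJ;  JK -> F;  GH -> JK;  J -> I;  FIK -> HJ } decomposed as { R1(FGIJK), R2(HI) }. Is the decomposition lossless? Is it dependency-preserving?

Lossless test: (I)⁺ = {HI}, which contains all of one fragment — lossless.
Dependency preservation: the restricted closure of {GH} across the fragments never reaches {JK}, so GH → JK cannot be enforced without a join — not preserved.

lossless but not dependency-preserving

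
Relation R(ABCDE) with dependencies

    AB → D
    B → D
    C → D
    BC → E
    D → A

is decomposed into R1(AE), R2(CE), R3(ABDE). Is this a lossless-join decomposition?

Chase test. Columns are ABCDE; row i has aⱼ where attribute j ∈ Ri, else bᵢⱼ.
Initial tableau (one row per fragment):
  row 1: a1 b12 b13 b14 a5
  row 2: b21 b22 a3 b24 a5
  row 3: a1 a2 b33 a4 a5
No row becomes fully distinguished — the join is lossy.

No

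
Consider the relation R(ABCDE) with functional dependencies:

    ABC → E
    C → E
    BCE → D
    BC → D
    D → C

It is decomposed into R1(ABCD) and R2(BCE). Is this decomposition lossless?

Common attributes: R1 ∩ R2 = {BC}.
Closure of {BC}: C → E applies, adding E; BCE → D applies, adding D. So (BC)⁺ = {BCDE}.
This closure contains every attribute of R2, so R1 ∩ R2 → R2. The join is lossless.

Yes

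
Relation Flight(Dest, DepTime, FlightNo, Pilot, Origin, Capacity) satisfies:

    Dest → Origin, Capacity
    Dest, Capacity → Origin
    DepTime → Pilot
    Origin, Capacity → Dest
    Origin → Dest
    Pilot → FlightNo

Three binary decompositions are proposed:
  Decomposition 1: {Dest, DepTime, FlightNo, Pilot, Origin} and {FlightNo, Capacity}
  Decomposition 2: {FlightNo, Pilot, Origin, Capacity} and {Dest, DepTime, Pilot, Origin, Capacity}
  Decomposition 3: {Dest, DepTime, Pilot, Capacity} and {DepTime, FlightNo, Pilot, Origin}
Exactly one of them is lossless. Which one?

Decomposition 1: common = {FlightNo}, closure = {FlightNo} → lossy.
Decomposition 2: common = {Pilot, Origin, Capacity}, closure = {Dest, FlightNo, Pilot, Origin, Capacity} → lossless.
Decomposition 3: common = {DepTime, Pilot}, closure = {DepTime, FlightNo, Pilot} → lossy.

Decomposition 2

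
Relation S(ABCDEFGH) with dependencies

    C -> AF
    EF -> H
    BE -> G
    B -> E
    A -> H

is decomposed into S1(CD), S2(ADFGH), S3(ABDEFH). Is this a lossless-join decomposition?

Chase test. Columns are ABCDEFGH; row i has aⱼ where attribute j ∈ Si, else bᵢⱼ.
Initial tableau (one row per fragment):
  row 1: b11 b12 a3 a4 b15 b16 b17 b18
  row 2: a1 b22 b23 a4 b25 a6 a7 a8
  row 3: a1 a2 b33 a4 a5 a6 b37 a8
No row becomes fully distinguished — the join is lossy.

No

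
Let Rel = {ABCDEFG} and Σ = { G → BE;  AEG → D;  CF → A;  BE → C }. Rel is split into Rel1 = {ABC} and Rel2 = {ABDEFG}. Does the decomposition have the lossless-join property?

Common attributes: Rel1 ∩ Rel2 = {AB}.
No dependency enlarges {AB}, so (AB)⁺ = {AB}.
The closure contains neither all of Rel1 = {ABC} nor all of Rel2 = {ABDEFG}, so the common attributes are not a superkey of either fragment. The join is lossy.

No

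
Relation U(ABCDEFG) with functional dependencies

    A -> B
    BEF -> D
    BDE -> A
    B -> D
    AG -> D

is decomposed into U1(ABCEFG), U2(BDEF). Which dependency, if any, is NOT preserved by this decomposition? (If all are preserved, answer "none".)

A → B lies within U1.
BEF → D lies within U2.
BDE → A: restricted closure across fragments reaches A.
B → D lies within U2.
AG → D: restricted closure across fragments reaches D.
Every dependency is enforceable on the fragments, so the decomposition is dependency-preserving.

none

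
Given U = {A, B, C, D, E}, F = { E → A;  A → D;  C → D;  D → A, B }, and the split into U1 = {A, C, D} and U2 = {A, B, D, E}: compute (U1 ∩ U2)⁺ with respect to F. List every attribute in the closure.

U1 ∩ U2 = {A, D}.
D → A, B applies, adding B
Closure: {A, B, D}.

A, B, D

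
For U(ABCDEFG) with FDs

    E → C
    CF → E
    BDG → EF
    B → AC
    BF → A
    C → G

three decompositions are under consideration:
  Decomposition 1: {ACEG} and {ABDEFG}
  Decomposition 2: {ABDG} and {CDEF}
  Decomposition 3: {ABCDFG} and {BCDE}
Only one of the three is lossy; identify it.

Decomposition 1: common = {AEG}, closure = {ACEG} → lossless.
Decomposition 2: common = {D}, closure = {D} → lossy.
Decomposition 3: common = {BCD}, closure = {ABCDEFG} → lossless.

Decomposition 2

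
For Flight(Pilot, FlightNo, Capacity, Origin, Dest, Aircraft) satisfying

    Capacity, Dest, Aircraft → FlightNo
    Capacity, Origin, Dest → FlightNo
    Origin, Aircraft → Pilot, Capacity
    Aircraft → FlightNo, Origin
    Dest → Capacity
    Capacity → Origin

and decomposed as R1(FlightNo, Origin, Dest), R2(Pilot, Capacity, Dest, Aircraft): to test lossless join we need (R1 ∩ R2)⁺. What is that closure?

R1 ∩ R2 = {Dest}.
Dest → Capacity applies, adding Capacity
Capacity → Origin applies, adding Origin
Capacity, Origin, Dest → FlightNo applies, adding FlightNo
Closure: {FlightNo, Capacity, Origin, Dest}.

FlightNo, Capacity, Origin, Dest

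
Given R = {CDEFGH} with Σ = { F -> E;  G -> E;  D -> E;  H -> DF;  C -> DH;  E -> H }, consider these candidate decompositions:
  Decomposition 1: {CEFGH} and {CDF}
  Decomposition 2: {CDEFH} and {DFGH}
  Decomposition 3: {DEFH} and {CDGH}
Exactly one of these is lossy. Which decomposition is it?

Decomposition 2

Decomposition 1: common = {CF}, closure = {CDEFH} → lossless.
Decomposition 2: common = {DFH}, closure = {DEFH} → lossy.
Decomposition 3: common = {DH}, closure = {DEFH} → lossless.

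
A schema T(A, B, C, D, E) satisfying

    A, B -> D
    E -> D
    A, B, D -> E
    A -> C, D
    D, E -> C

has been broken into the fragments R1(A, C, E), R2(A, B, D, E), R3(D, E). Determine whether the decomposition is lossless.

Chase test. Columns are A, B, C, D, E; row i has aⱼ where attribute j ∈ Ri, else bᵢⱼ.
Initial tableau (one row per fragment):
  row 1: a1 b12 a3 b14 a5
  row 2: a1 a2 b23 a4 a5
  row 3: b31 b32 b33 a4 a5
Rows 1 and 2 agree on E; apply E→D and equate their D entries.
Rows 1 and 2 agree on A; apply A→C, D and equate their C, D entries.
Rows 1 and 3 agree on D, E; apply D, E→C and equate their C entries.
Row 2 is now all distinguished symbols — the join is lossless.

Yes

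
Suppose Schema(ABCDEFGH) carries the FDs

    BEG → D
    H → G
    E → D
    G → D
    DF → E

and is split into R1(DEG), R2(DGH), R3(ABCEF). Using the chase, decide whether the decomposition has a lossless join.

No

Chase test. Columns are ABCDEFGH; row i has aⱼ where attribute j ∈ Ri, else bᵢⱼ.
Initial tableau (one row per fragment):
  row 1: b11 b12 b13 a4 a5 b16 a7 b18
  row 2: b21 b22 b23 a4 b25 b26 a7 a8
  row 3: a1 a2 a3 b34 a5 a6 b37 b38
Rows 1 and 3 agree on E; apply E→D and equate their D entries.
No row becomes fully distinguished — the join is lossy.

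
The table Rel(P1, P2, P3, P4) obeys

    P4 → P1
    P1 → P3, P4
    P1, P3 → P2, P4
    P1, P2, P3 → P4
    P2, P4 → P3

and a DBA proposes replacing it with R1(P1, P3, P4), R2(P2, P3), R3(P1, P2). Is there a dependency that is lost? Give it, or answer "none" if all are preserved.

P4 → P1 lies within R1.
P1 → P3, P4 lies within R1.
P1, P3 → P2, P4: restricted closure across fragments reaches P2, P4.
P1, P2, P3 → P4: restricted closure across fragments reaches P4.
P2, P4 → P3: restricted closure across fragments reaches P3.
Every dependency is enforceable on the fragments, so the decomposition is dependency-preserving.

none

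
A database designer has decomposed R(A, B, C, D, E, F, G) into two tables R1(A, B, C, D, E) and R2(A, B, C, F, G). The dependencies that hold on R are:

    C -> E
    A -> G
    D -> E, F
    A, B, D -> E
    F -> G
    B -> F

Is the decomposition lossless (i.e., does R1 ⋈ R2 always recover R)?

Yes

Common attributes: R1 ∩ R2 = {A, B, C}.
Closure of {A, B, C}: C → E applies, adding E; A → G applies, adding G; B → F applies, adding F. So (A, B, C)⁺ = {A, B, C, E, F, G}.
This closure contains every attribute of R2, so R1 ∩ R2 → R2. The join is lossless.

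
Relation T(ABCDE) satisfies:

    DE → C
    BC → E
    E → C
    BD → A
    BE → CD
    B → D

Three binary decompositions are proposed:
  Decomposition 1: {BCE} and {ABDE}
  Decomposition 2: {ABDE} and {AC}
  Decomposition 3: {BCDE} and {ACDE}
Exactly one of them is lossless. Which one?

Decomposition 1

Decomposition 1: common = {BE}, closure = {ABCDE} → lossless.
Decomposition 2: common = {A}, closure = {A} → lossy.
Decomposition 3: common = {CDE}, closure = {CDE} → lossy.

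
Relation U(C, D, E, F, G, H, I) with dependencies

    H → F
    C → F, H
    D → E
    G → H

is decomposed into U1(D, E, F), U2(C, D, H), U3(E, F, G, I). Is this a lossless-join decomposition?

Chase test. Columns are C, D, E, F, G, H, I; row i has aⱼ where attribute j ∈ Ui, else bᵢⱼ.
Initial tableau (one row per fragment):
  row 1: b11 a2 a3 a4 b15 b16 b17
  row 2: a1 a2 b23 b24 b25 a6 b27
  row 3: b31 b32 a3 a4 a5 b36 a7
Rows 1 and 2 agree on D; apply D→E and equate their E entries.
No row becomes fully distinguished — the join is lossy.

No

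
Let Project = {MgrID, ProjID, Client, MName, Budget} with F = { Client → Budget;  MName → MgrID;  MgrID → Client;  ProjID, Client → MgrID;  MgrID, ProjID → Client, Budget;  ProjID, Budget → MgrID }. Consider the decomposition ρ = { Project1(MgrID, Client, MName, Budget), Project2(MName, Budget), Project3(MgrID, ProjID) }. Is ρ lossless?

No

Chase test. Columns are MgrID, ProjID, Client, MName, Budget; row i has aⱼ where attribute j ∈ Projecti, else bᵢⱼ.
Initial tableau (one row per fragment):
  row 1: a1 b12 a3 a4 a5
  row 2: b21 b22 b23 a4 a5
  row 3: a1 a2 b33 b34 b35
Rows 1 and 2 agree on MName; apply MName→MgrID and equate their MgrID entries.
Rows 1 and 2 agree on MgrID; apply MgrID→Client and equate their Client entries.
Rows 1 and 3 agree on MgrID; apply MgrID→Client and equate their Client entries.
Rows 1 and 3 agree on Client; apply Client→Budget and equate their Budget entries.
No row becomes fully distinguished — the join is lossy.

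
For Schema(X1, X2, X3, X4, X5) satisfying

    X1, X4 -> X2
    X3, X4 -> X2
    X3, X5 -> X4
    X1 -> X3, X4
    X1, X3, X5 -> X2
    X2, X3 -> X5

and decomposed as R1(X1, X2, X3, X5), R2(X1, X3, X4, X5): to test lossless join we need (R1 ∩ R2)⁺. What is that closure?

R1 ∩ R2 = {X1, X3, X5}.
X3, X5 → X4 applies, adding X4
X1, X3, X5 → X2 applies, adding X2
Closure: {X1, X2, X3, X4, X5}.

X1, X2, X3, X4, X5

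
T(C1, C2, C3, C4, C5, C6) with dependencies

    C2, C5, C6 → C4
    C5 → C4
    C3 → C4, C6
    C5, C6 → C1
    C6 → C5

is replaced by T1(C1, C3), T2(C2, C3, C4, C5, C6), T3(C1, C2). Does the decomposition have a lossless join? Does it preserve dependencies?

lossless but not dependency-preserving

Lossless test (chase): Rows 1 and 2 agree on C3; apply C3→C4, C6 and equate their C4, C6 entries. Rows 1 and 2 agree on C6; apply C6→C5 and equate their C5 entries. Rows 1 and 2 agree on C5, C6; apply C5, C6→C1 and equate their C1 entries. Row 2 is now all distinguished symbols — the join is lossless.
Dependency preservation: the restricted closure of {C5, C6} across the fragments never reaches {C1}, so C5, C6 → C1 cannot be enforced without a join — not preserved.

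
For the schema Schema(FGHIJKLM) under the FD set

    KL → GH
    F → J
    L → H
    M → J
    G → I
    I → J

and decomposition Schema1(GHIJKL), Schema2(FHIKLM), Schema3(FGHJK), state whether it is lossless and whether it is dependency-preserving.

lossless but not dependency-preserving

Lossless test (chase): Rows 1 and 2 agree on KL; apply KL→GH and equate their GH entries. Rows 2 and 3 agree on F; apply F→J and equate their J entries. Rows 1 and 3 agree on G; apply G→I and equate their I entries. Row 2 is now all distinguished symbols — the join is lossless.
Dependency preservation: the restricted closure of {M} across the fragments never reaches {J}, so M → J cannot be enforced without a join — not preserved.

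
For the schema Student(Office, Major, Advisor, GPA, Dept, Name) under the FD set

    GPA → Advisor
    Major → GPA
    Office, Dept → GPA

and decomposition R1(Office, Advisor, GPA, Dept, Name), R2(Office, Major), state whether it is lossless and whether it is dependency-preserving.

lossy and not dependency-preserving

Lossless test: (Office)⁺ = {Office}, which is a superkey of neither fragment — lossy.
Dependency preservation: the restricted closure of {Major} across the fragments never reaches {GPA}, so Major → GPA cannot be enforced without a join — not preserved.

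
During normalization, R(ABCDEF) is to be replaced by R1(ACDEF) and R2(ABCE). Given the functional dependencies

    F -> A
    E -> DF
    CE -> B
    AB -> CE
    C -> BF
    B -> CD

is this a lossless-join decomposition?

Common attributes: R1 ∩ R2 = {ACE}.
Closure of {ACE}: E → DF applies, adding DF; CE → B applies, adding B. So (ACE)⁺ = {ABCDEF}.
This closure contains every attribute of R1, so R1 ∩ R2 → R1. The join is lossless.

Yes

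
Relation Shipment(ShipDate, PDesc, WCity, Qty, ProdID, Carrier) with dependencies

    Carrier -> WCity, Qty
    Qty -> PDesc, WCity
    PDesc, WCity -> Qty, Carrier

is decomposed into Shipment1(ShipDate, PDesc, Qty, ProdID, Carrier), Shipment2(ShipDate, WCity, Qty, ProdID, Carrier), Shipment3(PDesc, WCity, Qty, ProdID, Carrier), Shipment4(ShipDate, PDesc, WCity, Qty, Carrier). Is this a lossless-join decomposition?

Yes

Chase test. Columns are ShipDate, PDesc, WCity, Qty, ProdID, Carrier; row i has aⱼ where attribute j ∈ Shipmenti, else bᵢⱼ.
Initial tableau (one row per fragment):
  row 1: a1 a2 b13 a4 a5 a6
  row 2: a1 b22 a3 a4 a5 a6
  row 3: b31 a2 a3 a4 a5 a6
  row 4: a1 a2 a3 a4 b45 a6
Rows 1 and 2 agree on Carrier; apply Carrier→WCity, Qty and equate their WCity, Qty entries.
Rows 1 and 2 agree on Qty; apply Qty→PDesc, WCity and equate their PDesc, WCity entries.
Row 1 is now all distinguished symbols — the join is lossless.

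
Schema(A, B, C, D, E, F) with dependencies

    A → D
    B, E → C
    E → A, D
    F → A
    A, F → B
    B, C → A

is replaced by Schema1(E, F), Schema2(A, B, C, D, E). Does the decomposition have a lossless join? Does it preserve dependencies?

lossy and not dependency-preserving

Lossless test: (E)⁺ = {A, D, E}, which is a superkey of neither fragment — lossy.
Dependency preservation: the restricted closure of {F} across the fragments never reaches {A}, so F → A cannot be enforced without a join — not preserved.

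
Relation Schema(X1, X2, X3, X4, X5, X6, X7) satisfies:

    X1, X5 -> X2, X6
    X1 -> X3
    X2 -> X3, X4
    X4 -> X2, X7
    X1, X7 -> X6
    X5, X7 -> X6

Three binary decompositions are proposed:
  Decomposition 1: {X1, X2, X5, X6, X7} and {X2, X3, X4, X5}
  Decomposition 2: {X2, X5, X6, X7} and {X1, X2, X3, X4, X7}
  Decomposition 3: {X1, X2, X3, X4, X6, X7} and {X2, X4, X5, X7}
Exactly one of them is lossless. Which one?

Decomposition 1: common = {X2, X5}, closure = {X2, X3, X4, X5, X6, X7} → lossless.
Decomposition 2: common = {X2, X7}, closure = {X2, X3, X4, X7} → lossy.
Decomposition 3: common = {X2, X4, X7}, closure = {X2, X3, X4, X7} → lossy.

Decomposition 1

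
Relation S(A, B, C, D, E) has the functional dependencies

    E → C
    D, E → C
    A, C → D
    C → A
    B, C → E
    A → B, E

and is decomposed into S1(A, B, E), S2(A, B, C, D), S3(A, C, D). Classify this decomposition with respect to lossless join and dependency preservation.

Lossless test (chase): Rows 1 and 2 agree on A; apply A→B, E and equate their B, E entries. Rows 1 and 3 agree on A; apply A→B, E and equate their B, E entries. Rows 1 and 2 agree on E; apply E→C and equate their C entries. Rows 1 and 2 agree on A, C; apply A, C→D and equate their D entries. Row 1 is now all distinguished symbols — the join is lossless.
Dependency preservation: E → C; D, E → C; B, C → E are not contained in any single fragment, but the restricted closure of each left-hand side across the fragments still reaches the right-hand side; the remaining FDs each lie inside some fragment. All dependencies are preserved.

lossless and dependency-preserving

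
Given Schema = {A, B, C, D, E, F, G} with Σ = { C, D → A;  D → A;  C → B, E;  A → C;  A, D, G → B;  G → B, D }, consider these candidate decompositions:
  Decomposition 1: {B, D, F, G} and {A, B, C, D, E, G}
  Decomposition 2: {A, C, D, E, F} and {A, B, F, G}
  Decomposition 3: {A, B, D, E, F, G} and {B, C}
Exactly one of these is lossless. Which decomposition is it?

Decomposition 1

Decomposition 1: common = {B, D, G}, closure = {A, B, C, D, E, G} → lossless.
Decomposition 2: common = {A, F}, closure = {A, B, C, E, F} → lossy.
Decomposition 3: common = {B}, closure = {B} → lossy.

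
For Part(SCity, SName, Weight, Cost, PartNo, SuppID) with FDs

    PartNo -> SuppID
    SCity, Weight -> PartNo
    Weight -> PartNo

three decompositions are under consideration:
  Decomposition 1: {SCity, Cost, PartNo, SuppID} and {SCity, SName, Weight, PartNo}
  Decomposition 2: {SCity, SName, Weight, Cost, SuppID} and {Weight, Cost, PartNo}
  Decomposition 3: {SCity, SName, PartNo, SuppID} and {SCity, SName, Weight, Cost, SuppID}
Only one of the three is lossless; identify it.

Decomposition 1: common = {SCity, PartNo}, closure = {SCity, PartNo, SuppID} → lossy.
Decomposition 2: common = {Weight, Cost}, closure = {Weight, Cost, PartNo, SuppID} → lossless.
Decomposition 3: common = {SCity, SName, SuppID}, closure = {SCity, SName, SuppID} → lossy.

Decomposition 2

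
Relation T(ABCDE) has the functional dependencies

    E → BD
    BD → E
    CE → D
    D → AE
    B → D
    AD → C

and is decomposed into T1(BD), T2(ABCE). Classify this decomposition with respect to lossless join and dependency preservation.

lossless and dependency-preserving

Lossless test: (B)⁺ = {ABCDE}, which contains all of one fragment — lossless.
Dependency preservation: E → BD; BD → E; CE → D; D → AE; AD → C are not contained in any single fragment, but the restricted closure of each left-hand side across the fragments still reaches the right-hand side; the remaining FDs each lie inside some fragment. All dependencies are preserved.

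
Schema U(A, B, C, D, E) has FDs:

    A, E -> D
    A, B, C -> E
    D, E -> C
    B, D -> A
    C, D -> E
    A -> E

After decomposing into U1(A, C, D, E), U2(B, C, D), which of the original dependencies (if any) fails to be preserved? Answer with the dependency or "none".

B, D -> A

Check B, D → A: no single fragment contains all of {A, B, D}, and the restricted closure of {B, D} across the fragments never reaches {A}.
A, E → D is preserved.
A, B, C → E is preserved.
D, E → C is preserved.
C, D → E is preserved.
A → E is preserved.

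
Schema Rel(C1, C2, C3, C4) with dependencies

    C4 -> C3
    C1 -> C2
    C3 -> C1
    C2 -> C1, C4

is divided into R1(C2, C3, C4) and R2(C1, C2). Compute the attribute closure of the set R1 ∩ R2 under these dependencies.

R1 ∩ R2 = {C2}.
C2 → C1, C4 applies, adding C1, C4
C4 → C3 applies, adding C3
Closure: {C1, C2, C3, C4}.

C1, C2, C3, C4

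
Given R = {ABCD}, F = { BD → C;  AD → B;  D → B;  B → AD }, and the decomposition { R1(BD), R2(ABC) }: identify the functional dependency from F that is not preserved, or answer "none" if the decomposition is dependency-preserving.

none

BD → C: restricted closure across fragments reaches C.
AD → B: restricted closure across fragments reaches B.
D → B lies within R1.
B → AD: restricted closure across fragments reaches AD.
Every dependency is enforceable on the fragments, so the decomposition is dependency-preserving.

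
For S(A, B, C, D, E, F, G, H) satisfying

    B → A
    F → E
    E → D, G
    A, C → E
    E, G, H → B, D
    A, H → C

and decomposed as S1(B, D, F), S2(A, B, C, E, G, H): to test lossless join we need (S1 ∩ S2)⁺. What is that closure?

A, B

S1 ∩ S2 = {B}.
B → A applies, adding A
Closure: {A, B}.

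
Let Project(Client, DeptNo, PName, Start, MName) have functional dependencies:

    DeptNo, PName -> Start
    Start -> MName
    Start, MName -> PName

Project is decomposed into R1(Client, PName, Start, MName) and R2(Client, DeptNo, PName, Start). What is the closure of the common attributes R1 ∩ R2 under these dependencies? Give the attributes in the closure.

R1 ∩ R2 = {Client, PName, Start}.
Start → MName applies, adding MName
Closure: {Client, PName, Start, MName}.

Client, PName, Start, MName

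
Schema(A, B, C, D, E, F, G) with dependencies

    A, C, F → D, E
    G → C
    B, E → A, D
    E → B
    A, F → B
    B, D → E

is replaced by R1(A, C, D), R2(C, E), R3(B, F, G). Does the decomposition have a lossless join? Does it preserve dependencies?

Lossless test (chase): applying each FD to every pair of rows produces no changes in the tableau, so no row becomes fully distinguished — the join is lossy.
Dependency preservation: the restricted closure of {A, C, F} across the fragments never reaches {D, E}, so A, C, F → D, E cannot be enforced without a join — not preserved.

lossy and not dependency-preserving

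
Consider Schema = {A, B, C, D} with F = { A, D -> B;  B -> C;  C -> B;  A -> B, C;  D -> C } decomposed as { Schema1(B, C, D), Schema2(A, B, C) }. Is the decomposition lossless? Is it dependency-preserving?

lossy but dependency-preserving

Lossless test: (B, C)⁺ = {B, C}, which is a superkey of neither fragment — lossy.
Dependency preservation: A, D → B is not contained in any single fragment, but the restricted closure of its left-hand side across the fragments still reaches the right-hand side; the remaining FDs each lie inside some fragment. All dependencies are preserved.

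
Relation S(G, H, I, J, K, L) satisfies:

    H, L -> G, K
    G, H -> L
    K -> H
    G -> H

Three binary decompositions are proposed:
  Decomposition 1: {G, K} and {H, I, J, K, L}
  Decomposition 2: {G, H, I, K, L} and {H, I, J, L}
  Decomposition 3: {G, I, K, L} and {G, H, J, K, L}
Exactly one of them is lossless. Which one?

Decomposition 2

Decomposition 1: common = {K}, closure = {H, K} → lossy.
Decomposition 2: common = {H, I, L}, closure = {G, H, I, K, L} → lossless.
Decomposition 3: common = {G, K, L}, closure = {G, H, K, L} → lossy.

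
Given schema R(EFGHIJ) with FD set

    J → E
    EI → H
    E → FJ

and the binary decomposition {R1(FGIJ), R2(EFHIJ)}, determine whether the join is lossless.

Yes

Common attributes: R1 ∩ R2 = {FIJ}.
Closure of {FIJ}: J → E applies, adding E; EI → H applies, adding H. So (FIJ)⁺ = {EFHIJ}.
This closure contains every attribute of R2, so R1 ∩ R2 → R2. The join is lossless.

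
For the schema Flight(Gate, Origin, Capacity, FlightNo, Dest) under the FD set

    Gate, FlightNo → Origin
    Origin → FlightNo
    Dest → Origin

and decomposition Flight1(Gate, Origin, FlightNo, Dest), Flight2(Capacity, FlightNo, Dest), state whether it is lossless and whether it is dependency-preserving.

lossy but dependency-preserving

Lossless test: (FlightNo, Dest)⁺ = {Origin, FlightNo, Dest}, which is a superkey of neither fragment — lossy.
Dependency preservation: every FD's attributes lie within a single fragment, so each can be enforced locally — preserved.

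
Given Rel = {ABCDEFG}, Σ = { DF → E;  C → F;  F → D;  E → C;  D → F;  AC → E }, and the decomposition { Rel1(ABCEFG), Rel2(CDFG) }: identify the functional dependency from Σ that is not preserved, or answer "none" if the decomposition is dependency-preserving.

DF → E: restricted closure across fragments reaches E.
C → F lies within Rel1.
F → D lies within Rel2.
E → C lies within Rel1.
D → F lies within Rel2.
AC → E lies within Rel1.
Every dependency is enforceable on the fragments, so the decomposition is dependency-preserving.

none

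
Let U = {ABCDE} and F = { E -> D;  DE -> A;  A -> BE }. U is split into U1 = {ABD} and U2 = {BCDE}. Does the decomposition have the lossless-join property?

No

Common attributes: U1 ∩ U2 = {BD}.
No dependency enlarges {BD}, so (BD)⁺ = {BD}.
The closure contains neither all of U1 = {ABD} nor all of U2 = {BCDE}, so the common attributes are not a superkey of either fragment. The join is lossy.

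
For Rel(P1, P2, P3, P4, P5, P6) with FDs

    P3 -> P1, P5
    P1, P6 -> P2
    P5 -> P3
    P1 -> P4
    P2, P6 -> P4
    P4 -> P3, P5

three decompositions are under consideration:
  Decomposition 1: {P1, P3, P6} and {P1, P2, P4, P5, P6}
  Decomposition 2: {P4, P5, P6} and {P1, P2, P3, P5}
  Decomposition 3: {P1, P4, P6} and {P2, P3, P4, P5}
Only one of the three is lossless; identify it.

Decomposition 1

Decomposition 1: common = {P1, P6}, closure = {P1, P2, P3, P4, P5, P6} → lossless.
Decomposition 2: common = {P5}, closure = {P1, P3, P4, P5} → lossy.
Decomposition 3: common = {P4}, closure = {P1, P3, P4, P5} → lossy.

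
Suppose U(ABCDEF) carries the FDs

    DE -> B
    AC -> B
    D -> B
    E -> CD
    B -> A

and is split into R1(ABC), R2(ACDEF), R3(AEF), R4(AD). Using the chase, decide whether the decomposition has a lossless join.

Yes

Chase test. Columns are ABCDEF; row i has aⱼ where attribute j ∈ Ri, else bᵢⱼ.
Initial tableau (one row per fragment):
  row 1: a1 a2 a3 b14 b15 b16
  row 2: a1 b22 a3 a4 a5 a6
  row 3: a1 b32 b33 b34 a5 a6
  row 4: a1 b42 b43 a4 b45 b46
Rows 1 and 2 agree on AC; apply AC→B and equate their B entries.
Rows 2 and 4 agree on D; apply D→B and equate their B entries.
Rows 2 and 3 agree on E; apply E→CD and equate their CD entries.
Rows 2 and 3 agree on DE; apply DE→B and equate their B entries.
Row 2 is now all distinguished symbols — the join is lossless.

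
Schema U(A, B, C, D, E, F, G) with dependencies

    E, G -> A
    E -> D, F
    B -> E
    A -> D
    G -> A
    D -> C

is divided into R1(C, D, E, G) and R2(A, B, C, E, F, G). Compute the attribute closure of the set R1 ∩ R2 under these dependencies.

R1 ∩ R2 = {C, E, G}.
E, G → A applies, adding A
E → D, F applies, adding D, F
Closure: {A, C, D, E, F, G}.

A, C, D, E, F, G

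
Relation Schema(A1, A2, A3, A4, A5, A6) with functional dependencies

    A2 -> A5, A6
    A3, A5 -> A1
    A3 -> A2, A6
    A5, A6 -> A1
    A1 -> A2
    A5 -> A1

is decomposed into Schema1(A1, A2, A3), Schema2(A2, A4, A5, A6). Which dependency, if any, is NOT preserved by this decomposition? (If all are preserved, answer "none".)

none

A2 → A5, A6 lies within Schema2.
A3, A5 → A1: restricted closure across fragments reaches A1.
A3 → A2, A6: restricted closure across fragments reaches A2, A6.
A5, A6 → A1: restricted closure across fragments reaches A1.
A1 → A2 lies within Schema1.
A5 → A1: restricted closure across fragments reaches A1.
Every dependency is enforceable on the fragments, so the decomposition is dependency-preserving.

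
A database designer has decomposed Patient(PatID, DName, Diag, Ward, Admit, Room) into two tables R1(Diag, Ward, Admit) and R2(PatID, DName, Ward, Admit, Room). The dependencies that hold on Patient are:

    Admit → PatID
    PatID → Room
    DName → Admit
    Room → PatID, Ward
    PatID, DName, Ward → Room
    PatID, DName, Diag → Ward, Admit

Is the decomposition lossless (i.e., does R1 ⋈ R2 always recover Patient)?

No

Common attributes: R1 ∩ R2 = {Ward, Admit}.
Closure of {Ward, Admit}: Admit → PatID applies, adding PatID; PatID → Room applies, adding Room. So (Ward, Admit)⁺ = {PatID, Ward, Admit, Room}.
The closure contains neither all of R1 = {Diag, Ward, Admit} nor all of R2 = {PatID, DName, Ward, Admit, Room}, so the common attributes are not a superkey of either fragment. The join is lossy.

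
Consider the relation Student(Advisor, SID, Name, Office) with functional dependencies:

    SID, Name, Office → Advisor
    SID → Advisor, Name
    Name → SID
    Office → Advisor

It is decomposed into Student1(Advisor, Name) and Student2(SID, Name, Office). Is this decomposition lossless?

Common attributes: Student1 ∩ Student2 = {Name}.
Closure of {Name}: Name → SID applies, adding SID; SID → Advisor, Name applies, adding Advisor. So (Name)⁺ = {Advisor, SID, Name}.
This closure contains every attribute of Student1, so Student1 ∩ Student2 → Student1. The join is lossless.

Yes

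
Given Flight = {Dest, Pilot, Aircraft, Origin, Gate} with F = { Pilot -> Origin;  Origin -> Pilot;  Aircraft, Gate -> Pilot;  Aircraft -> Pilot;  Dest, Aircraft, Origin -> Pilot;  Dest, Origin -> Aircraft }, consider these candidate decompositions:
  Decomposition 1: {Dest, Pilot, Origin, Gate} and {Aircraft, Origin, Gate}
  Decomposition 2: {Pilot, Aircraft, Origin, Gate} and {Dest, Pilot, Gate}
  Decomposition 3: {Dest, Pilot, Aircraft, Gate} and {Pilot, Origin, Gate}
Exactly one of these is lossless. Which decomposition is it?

Decomposition 1: common = {Origin, Gate}, closure = {Pilot, Origin, Gate} → lossy.
Decomposition 2: common = {Pilot, Gate}, closure = {Pilot, Origin, Gate} → lossy.
Decomposition 3: common = {Pilot, Gate}, closure = {Pilot, Origin, Gate} → lossless.

Decomposition 3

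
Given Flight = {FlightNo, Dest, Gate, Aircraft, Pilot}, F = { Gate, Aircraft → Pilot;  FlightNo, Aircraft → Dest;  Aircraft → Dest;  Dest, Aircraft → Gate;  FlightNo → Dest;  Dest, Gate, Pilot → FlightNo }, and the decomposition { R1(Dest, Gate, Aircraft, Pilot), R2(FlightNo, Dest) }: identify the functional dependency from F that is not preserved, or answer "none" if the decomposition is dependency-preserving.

Dest, Gate, Pilot → FlightNo

Check Dest, Gate, Pilot → FlightNo: no single fragment contains all of {FlightNo, Dest, Gate, Pilot}, and the restricted closure of {Dest, Gate, Pilot} across the fragments never reaches {FlightNo}.
Gate, Aircraft → Pilot is preserved.
FlightNo, Aircraft → Dest is preserved.
Aircraft → Dest is preserved.
Dest, Aircraft → Gate is preserved.
FlightNo → Dest is preserved.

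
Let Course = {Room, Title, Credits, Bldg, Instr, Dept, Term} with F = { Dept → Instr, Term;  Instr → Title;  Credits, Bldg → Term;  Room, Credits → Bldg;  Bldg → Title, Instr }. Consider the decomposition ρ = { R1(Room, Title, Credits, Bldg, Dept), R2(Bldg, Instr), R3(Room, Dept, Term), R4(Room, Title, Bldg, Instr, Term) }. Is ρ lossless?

Chase test. Columns are Room, Title, Credits, Bldg, Instr, Dept, Term; row i has aⱼ where attribute j ∈ Ri, else bᵢⱼ.
Initial tableau (one row per fragment):
  row 1: a1 a2 a3 a4 b15 a6 b17
  row 2: b21 b22 b23 a4 a5 b26 b27
  row 3: a1 b32 b33 b34 b35 a6 a7
  row 4: a1 a2 b43 a4 a5 b46 a7
Rows 1 and 3 agree on Dept; apply Dept→Instr, Term and equate their Instr, Term entries.
Rows 1 and 3 agree on Instr; apply Instr→Title and equate their Title entries.
Rows 2 and 4 agree on Instr; apply Instr→Title and equate their Title entries.
Rows 1 and 2 agree on Bldg; apply Bldg→Title, Instr and equate their Title, Instr entries.
Row 1 is now all distinguished symbols — the join is lossless.

Yes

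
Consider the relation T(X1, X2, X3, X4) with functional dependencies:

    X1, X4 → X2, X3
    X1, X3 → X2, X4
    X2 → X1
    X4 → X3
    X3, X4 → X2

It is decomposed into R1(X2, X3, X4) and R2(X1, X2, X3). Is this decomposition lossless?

Common attributes: R1 ∩ R2 = {X2, X3}.
Closure of {X2, X3}: X2 → X1 applies, adding X1; X1, X3 → X2, X4 applies, adding X4. So (X2, X3)⁺ = {X1, X2, X3, X4}.
This closure contains every attribute of R1, so R1 ∩ R2 → R1. The join is lossless.

Yes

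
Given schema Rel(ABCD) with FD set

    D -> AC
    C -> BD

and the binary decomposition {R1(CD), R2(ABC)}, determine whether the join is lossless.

Yes

Common attributes: R1 ∩ R2 = {C}.
Closure of {C}: C → BD applies, adding BD; D → AC applies, adding A. So (C)⁺ = {ABCD}.
This closure contains every attribute of R1, so R1 ∩ R2 → R1. The join is lossless.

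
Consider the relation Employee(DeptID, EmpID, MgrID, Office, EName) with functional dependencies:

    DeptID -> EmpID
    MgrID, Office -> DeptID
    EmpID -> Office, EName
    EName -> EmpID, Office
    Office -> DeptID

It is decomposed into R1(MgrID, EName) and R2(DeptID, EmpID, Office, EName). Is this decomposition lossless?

Common attributes: R1 ∩ R2 = {EName}.
Closure of {EName}: EName → EmpID, Office applies, adding EmpID, Office; Office → DeptID applies, adding DeptID. So (EName)⁺ = {DeptID, EmpID, Office, EName}.
This closure contains every attribute of R2, so R1 ∩ R2 → R2. The join is lossless.

Yes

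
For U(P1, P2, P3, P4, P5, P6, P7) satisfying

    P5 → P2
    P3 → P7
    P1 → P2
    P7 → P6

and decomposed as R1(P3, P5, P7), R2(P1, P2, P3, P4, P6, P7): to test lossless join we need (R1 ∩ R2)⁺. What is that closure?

P3, P6, P7

R1 ∩ R2 = {P3, P7}.
P7 → P6 applies, adding P6
Closure: {P3, P6, P7}.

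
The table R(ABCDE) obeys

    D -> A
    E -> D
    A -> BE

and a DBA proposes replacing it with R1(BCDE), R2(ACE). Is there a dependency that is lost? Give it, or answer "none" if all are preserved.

none

D → A: restricted closure across fragments reaches A.
E → D lies within R1.
A → BE: restricted closure across fragments reaches BE.
Every dependency is enforceable on the fragments, so the decomposition is dependency-preserving.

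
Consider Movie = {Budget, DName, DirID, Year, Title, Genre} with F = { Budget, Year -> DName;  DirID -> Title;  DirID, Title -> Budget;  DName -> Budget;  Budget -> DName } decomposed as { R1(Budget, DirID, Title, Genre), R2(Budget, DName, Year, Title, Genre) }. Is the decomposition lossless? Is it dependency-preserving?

lossy but dependency-preserving

Lossless test: (Budget, Title, Genre)⁺ = {Budget, DName, Title, Genre}, which is a superkey of neither fragment — lossy.
Dependency preservation: every FD's attributes lie within a single fragment, so each can be enforced locally — preserved.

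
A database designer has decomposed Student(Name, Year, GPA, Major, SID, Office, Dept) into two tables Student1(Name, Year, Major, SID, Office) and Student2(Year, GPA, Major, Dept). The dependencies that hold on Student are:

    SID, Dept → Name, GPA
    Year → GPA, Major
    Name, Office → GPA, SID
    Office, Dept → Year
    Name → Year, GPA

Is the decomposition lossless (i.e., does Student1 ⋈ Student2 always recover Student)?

Common attributes: Student1 ∩ Student2 = {Year, Major}.
Closure of {Year, Major}: Year → GPA, Major applies, adding GPA. So (Year, Major)⁺ = {Year, GPA, Major}.
The closure contains neither all of Student1 = {Name, Year, Major, SID, Office} nor all of Student2 = {Year, GPA, Major, Dept}, so the common attributes are not a superkey of either fragment. The join is lossy.

No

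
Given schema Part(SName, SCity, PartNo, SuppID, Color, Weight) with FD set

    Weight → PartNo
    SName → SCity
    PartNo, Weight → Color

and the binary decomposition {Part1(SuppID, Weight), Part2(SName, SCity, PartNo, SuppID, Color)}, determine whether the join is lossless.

No

Common attributes: Part1 ∩ Part2 = {SuppID}.
No dependency enlarges {SuppID}, so (SuppID)⁺ = {SuppID}.
The closure contains neither all of Part1 = {SuppID, Weight} nor all of Part2 = {SName, SCity, PartNo, SuppID, Color}, so the common attributes are not a superkey of either fragment. The join is lossy.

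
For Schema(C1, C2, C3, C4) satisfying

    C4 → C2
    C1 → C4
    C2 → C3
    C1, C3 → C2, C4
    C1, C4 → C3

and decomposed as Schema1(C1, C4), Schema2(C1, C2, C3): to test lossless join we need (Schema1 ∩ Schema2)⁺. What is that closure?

C1, C2, C3, C4

Schema1 ∩ Schema2 = {C1}.
C1 → C4 applies, adding C4
C1, C4 → C3 applies, adding C3
C4 → C2 applies, adding C2
Closure: {C1, C2, C3, C4}.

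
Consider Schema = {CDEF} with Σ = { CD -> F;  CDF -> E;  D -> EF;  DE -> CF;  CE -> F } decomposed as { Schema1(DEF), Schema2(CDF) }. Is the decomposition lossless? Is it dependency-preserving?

lossless but not dependency-preserving

Lossless test: (DF)⁺ = {CDEF}, which contains all of one fragment — lossless.
Dependency preservation: the restricted closure of {CE} across the fragments never reaches {F}, so CE → F cannot be enforced without a join — not preserved.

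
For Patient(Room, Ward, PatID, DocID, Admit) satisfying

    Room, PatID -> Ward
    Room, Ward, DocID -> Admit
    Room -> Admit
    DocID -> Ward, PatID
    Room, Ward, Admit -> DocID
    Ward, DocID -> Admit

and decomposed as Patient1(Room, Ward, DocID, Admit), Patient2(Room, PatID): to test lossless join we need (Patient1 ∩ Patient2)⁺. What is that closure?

Room, Admit

Patient1 ∩ Patient2 = {Room}.
Room → Admit applies, adding Admit
Closure: {Room, Admit}.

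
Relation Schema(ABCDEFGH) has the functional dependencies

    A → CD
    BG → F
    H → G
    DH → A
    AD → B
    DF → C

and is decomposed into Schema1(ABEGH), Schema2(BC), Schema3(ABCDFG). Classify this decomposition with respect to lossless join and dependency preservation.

lossless but not dependency-preserving

Lossless test (chase): Rows 1 and 3 agree on A; apply A→CD and equate their CD entries. Rows 1 and 3 agree on BG; apply BG→F and equate their F entries. Row 1 is now all distinguished symbols — the join is lossless.
Dependency preservation: the restricted closure of {DH} across the fragments never reaches {A}, so DH → A cannot be enforced without a join — not preserved.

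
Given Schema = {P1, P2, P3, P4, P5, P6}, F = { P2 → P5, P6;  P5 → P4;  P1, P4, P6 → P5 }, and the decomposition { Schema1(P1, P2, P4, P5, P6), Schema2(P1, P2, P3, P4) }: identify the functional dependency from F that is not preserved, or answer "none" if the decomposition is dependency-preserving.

none

P2 → P5, P6 lies within Schema1.
P5 → P4 lies within Schema1.
P1, P4, P6 → P5 lies within Schema1.
Every dependency is enforceable on the fragments, so the decomposition is dependency-preserving.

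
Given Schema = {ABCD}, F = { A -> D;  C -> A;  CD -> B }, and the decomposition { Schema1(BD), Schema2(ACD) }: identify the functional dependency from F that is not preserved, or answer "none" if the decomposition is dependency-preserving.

CD -> B

Check CD → B: no single fragment contains all of {BCD}, and the restricted closure of {CD} across the fragments never reaches {B}.
A → D is preserved.
C → A is preserved.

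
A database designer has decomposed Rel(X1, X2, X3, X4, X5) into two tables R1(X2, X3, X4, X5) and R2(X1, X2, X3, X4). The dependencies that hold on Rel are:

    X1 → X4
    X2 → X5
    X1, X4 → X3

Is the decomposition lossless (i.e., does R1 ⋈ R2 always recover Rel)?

Common attributes: R1 ∩ R2 = {X2, X3, X4}.
Closure of {X2, X3, X4}: X2 → X5 applies, adding X5. So (X2, X3, X4)⁺ = {X2, X3, X4, X5}.
This closure contains every attribute of R1, so R1 ∩ R2 → R1. The join is lossless.

Yes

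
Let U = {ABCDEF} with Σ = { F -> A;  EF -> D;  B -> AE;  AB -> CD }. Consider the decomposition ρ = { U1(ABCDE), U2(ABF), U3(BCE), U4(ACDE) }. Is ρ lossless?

Chase test. Columns are ABCDEF; row i has aⱼ where attribute j ∈ Ui, else bᵢⱼ.
Initial tableau (one row per fragment):
  row 1: a1 a2 a3 a4 a5 b16
  row 2: a1 a2 b23 b24 b25 a6
  row 3: b31 a2 a3 b34 a5 b36
  row 4: a1 b42 a3 a4 a5 b46
Rows 1 and 2 agree on B; apply B→AE and equate their AE entries.
Rows 1 and 3 agree on B; apply B→AE and equate their AE entries.
Rows 1 and 2 agree on AB; apply AB→CD and equate their CD entries.
Rows 1 and 3 agree on AB; apply AB→CD and equate their CD entries.
Row 2 is now all distinguished symbols — the join is lossless.

Yes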